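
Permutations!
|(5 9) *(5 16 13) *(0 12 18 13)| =7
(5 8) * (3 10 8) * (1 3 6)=(1 3 10 8 5 6)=[0, 3, 2, 10, 4, 6, 1, 7, 5, 9, 8]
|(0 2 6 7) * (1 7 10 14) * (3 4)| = |(0 2 6 10 14 1 7)(3 4)| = 14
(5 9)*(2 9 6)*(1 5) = (1 5 6 2 9) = [0, 5, 9, 3, 4, 6, 2, 7, 8, 1]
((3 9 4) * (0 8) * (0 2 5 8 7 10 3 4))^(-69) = ((0 7 10 3 9)(2 5 8))^(-69) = (0 7 10 3 9)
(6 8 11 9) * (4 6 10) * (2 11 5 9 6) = (2 11 6 8 5 9 10 4) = [0, 1, 11, 3, 2, 9, 8, 7, 5, 10, 4, 6]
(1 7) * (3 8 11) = (1 7)(3 8 11) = [0, 7, 2, 8, 4, 5, 6, 1, 11, 9, 10, 3]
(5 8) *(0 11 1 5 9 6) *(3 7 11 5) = (0 5 8 9 6)(1 3 7 11) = [5, 3, 2, 7, 4, 8, 0, 11, 9, 6, 10, 1]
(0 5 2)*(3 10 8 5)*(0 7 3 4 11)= (0 4 11)(2 7 3 10 8 5)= [4, 1, 7, 10, 11, 2, 6, 3, 5, 9, 8, 0]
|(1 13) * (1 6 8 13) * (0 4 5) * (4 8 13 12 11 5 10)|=|(0 8 12 11 5)(4 10)(6 13)|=10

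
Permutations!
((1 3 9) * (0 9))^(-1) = (0 3 1 9)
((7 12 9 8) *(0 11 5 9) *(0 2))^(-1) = ((0 11 5 9 8 7 12 2))^(-1) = (0 2 12 7 8 9 5 11)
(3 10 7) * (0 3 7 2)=(0 3 10 2)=[3, 1, 0, 10, 4, 5, 6, 7, 8, 9, 2]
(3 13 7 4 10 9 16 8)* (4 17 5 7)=[0, 1, 2, 13, 10, 7, 6, 17, 3, 16, 9, 11, 12, 4, 14, 15, 8, 5]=(3 13 4 10 9 16 8)(5 7 17)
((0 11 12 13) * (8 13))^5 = (13)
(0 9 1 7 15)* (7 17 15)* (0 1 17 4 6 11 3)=(0 9 17 15 1 4 6 11 3)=[9, 4, 2, 0, 6, 5, 11, 7, 8, 17, 10, 3, 12, 13, 14, 1, 16, 15]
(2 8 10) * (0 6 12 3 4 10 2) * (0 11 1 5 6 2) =(0 2 8)(1 5 6 12 3 4 10 11) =[2, 5, 8, 4, 10, 6, 12, 7, 0, 9, 11, 1, 3]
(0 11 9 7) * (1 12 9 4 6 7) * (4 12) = [11, 4, 2, 3, 6, 5, 7, 0, 8, 1, 10, 12, 9] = (0 11 12 9 1 4 6 7)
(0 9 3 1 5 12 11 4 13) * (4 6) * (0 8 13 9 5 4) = [5, 4, 2, 1, 9, 12, 0, 7, 13, 3, 10, 6, 11, 8] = (0 5 12 11 6)(1 4 9 3)(8 13)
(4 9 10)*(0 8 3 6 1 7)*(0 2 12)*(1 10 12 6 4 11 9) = (0 8 3 4 1 7 2 6 10 11 9 12) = [8, 7, 6, 4, 1, 5, 10, 2, 3, 12, 11, 9, 0]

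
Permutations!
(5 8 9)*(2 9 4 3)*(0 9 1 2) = (0 9 5 8 4 3)(1 2) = [9, 2, 1, 0, 3, 8, 6, 7, 4, 5]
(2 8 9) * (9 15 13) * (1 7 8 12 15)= (1 7 8)(2 12 15 13 9)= [0, 7, 12, 3, 4, 5, 6, 8, 1, 2, 10, 11, 15, 9, 14, 13]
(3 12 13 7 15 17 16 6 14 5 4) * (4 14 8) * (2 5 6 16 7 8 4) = (2 5 14 6 4 3 12 13 8)(7 15 17) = [0, 1, 5, 12, 3, 14, 4, 15, 2, 9, 10, 11, 13, 8, 6, 17, 16, 7]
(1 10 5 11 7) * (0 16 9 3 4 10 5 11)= (0 16 9 3 4 10 11 7 1 5)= [16, 5, 2, 4, 10, 0, 6, 1, 8, 3, 11, 7, 12, 13, 14, 15, 9]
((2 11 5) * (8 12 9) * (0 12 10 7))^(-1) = ((0 12 9 8 10 7)(2 11 5))^(-1) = (0 7 10 8 9 12)(2 5 11)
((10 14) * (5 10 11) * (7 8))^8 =((5 10 14 11)(7 8))^8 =(14)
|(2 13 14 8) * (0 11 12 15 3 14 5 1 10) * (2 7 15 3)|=13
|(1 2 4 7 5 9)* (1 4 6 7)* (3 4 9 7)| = 10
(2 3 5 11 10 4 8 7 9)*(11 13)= (2 3 5 13 11 10 4 8 7 9)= [0, 1, 3, 5, 8, 13, 6, 9, 7, 2, 4, 10, 12, 11]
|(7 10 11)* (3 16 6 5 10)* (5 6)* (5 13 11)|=10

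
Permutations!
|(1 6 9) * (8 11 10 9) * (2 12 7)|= 6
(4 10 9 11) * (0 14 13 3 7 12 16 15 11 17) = [14, 1, 2, 7, 10, 5, 6, 12, 8, 17, 9, 4, 16, 3, 13, 11, 15, 0] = (0 14 13 3 7 12 16 15 11 4 10 9 17)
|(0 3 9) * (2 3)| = 4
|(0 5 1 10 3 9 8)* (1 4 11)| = 9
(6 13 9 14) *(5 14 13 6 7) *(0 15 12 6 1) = [15, 0, 2, 3, 4, 14, 1, 5, 8, 13, 10, 11, 6, 9, 7, 12] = (0 15 12 6 1)(5 14 7)(9 13)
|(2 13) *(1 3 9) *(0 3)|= |(0 3 9 1)(2 13)|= 4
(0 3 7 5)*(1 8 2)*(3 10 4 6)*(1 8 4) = (0 10 1 4 6 3 7 5)(2 8) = [10, 4, 8, 7, 6, 0, 3, 5, 2, 9, 1]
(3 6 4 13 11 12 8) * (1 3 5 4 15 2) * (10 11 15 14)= (1 3 6 14 10 11 12 8 5 4 13 15 2)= [0, 3, 1, 6, 13, 4, 14, 7, 5, 9, 11, 12, 8, 15, 10, 2]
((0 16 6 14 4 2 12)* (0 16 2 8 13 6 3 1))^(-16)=(0 12 3)(1 2 16)(4 14 6 13 8)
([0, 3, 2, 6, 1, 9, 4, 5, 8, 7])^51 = [0, 4, 2, 1, 6, 5, 3, 7, 8, 9]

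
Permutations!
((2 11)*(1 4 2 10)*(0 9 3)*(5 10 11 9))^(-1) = (11)(0 3 9 2 4 1 10 5)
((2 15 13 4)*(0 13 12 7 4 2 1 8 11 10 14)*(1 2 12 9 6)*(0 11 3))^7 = ((0 13 12 7 4 2 15 9 6 1 8 3)(10 14 11))^7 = (0 9 12 1 4 3 15 13 6 7 8 2)(10 14 11)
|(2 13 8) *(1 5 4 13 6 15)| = |(1 5 4 13 8 2 6 15)| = 8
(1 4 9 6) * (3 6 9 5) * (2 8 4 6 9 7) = (1 6)(2 8 4 5 3 9 7) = [0, 6, 8, 9, 5, 3, 1, 2, 4, 7]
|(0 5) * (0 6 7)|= 4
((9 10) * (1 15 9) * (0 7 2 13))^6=((0 7 2 13)(1 15 9 10))^6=(0 2)(1 9)(7 13)(10 15)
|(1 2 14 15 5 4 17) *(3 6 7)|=21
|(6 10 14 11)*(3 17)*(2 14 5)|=|(2 14 11 6 10 5)(3 17)|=6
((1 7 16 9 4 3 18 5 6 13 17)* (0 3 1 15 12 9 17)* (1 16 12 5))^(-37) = (0 12 15 3 9 5 18 4 6 1 16 13 7 17)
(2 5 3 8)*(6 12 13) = (2 5 3 8)(6 12 13) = [0, 1, 5, 8, 4, 3, 12, 7, 2, 9, 10, 11, 13, 6]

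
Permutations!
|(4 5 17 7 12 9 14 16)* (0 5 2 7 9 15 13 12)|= 9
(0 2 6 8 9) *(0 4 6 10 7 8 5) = (0 2 10 7 8 9 4 6 5) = [2, 1, 10, 3, 6, 0, 5, 8, 9, 4, 7]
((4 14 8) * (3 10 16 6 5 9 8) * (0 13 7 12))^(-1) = ((0 13 7 12)(3 10 16 6 5 9 8 4 14))^(-1) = (0 12 7 13)(3 14 4 8 9 5 6 16 10)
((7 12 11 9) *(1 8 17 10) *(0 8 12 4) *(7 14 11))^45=((0 8 17 10 1 12 7 4)(9 14 11))^45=(0 12 17 4 1 8 7 10)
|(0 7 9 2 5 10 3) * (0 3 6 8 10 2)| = 6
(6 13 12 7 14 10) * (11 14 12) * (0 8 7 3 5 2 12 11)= (0 8 7 11 14 10 6 13)(2 12 3 5)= [8, 1, 12, 5, 4, 2, 13, 11, 7, 9, 6, 14, 3, 0, 10]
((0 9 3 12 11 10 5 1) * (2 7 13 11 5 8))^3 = (0 12)(1 3)(2 11)(5 9)(7 10)(8 13)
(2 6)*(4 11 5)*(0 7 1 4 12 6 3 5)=(0 7 1 4 11)(2 3 5 12 6)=[7, 4, 3, 5, 11, 12, 2, 1, 8, 9, 10, 0, 6]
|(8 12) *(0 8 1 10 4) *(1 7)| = 7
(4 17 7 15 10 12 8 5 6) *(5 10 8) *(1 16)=(1 16)(4 17 7 15 8 10 12 5 6)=[0, 16, 2, 3, 17, 6, 4, 15, 10, 9, 12, 11, 5, 13, 14, 8, 1, 7]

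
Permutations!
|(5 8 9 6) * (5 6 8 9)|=3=|(5 9 8)|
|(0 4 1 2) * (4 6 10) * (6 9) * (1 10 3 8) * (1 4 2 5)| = 8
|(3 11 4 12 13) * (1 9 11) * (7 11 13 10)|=20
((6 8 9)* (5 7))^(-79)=((5 7)(6 8 9))^(-79)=(5 7)(6 9 8)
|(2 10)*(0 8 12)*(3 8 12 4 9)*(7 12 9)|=|(0 9 3 8 4 7 12)(2 10)|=14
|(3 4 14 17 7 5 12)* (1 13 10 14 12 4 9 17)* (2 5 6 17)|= 12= |(1 13 10 14)(2 5 4 12 3 9)(6 17 7)|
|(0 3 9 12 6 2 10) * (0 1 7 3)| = 8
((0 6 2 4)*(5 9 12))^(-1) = ((0 6 2 4)(5 9 12))^(-1) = (0 4 2 6)(5 12 9)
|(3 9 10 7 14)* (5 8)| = |(3 9 10 7 14)(5 8)| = 10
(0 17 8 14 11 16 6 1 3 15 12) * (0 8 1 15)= (0 17 1 3)(6 15 12 8 14 11 16)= [17, 3, 2, 0, 4, 5, 15, 7, 14, 9, 10, 16, 8, 13, 11, 12, 6, 1]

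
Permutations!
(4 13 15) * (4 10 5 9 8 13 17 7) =[0, 1, 2, 3, 17, 9, 6, 4, 13, 8, 5, 11, 12, 15, 14, 10, 16, 7] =(4 17 7)(5 9 8 13 15 10)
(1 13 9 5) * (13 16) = [0, 16, 2, 3, 4, 1, 6, 7, 8, 5, 10, 11, 12, 9, 14, 15, 13] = (1 16 13 9 5)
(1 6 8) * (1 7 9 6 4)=(1 4)(6 8 7 9)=[0, 4, 2, 3, 1, 5, 8, 9, 7, 6]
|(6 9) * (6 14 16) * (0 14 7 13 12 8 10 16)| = |(0 14)(6 9 7 13 12 8 10 16)| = 8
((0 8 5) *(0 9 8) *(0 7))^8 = ((0 7)(5 9 8))^8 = (5 8 9)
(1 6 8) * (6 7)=(1 7 6 8)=[0, 7, 2, 3, 4, 5, 8, 6, 1]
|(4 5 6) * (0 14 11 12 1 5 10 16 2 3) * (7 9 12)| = 14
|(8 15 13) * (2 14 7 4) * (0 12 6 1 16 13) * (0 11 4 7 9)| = |(0 12 6 1 16 13 8 15 11 4 2 14 9)| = 13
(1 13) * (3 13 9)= (1 9 3 13)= [0, 9, 2, 13, 4, 5, 6, 7, 8, 3, 10, 11, 12, 1]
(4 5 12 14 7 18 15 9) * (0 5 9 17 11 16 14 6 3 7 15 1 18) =(0 5 12 6 3 7)(1 18)(4 9)(11 16 14 15 17) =[5, 18, 2, 7, 9, 12, 3, 0, 8, 4, 10, 16, 6, 13, 15, 17, 14, 11, 1]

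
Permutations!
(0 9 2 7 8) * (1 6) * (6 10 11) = [9, 10, 7, 3, 4, 5, 1, 8, 0, 2, 11, 6] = (0 9 2 7 8)(1 10 11 6)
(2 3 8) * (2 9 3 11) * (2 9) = (2 11 9 3 8) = [0, 1, 11, 8, 4, 5, 6, 7, 2, 3, 10, 9]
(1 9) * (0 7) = (0 7)(1 9) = [7, 9, 2, 3, 4, 5, 6, 0, 8, 1]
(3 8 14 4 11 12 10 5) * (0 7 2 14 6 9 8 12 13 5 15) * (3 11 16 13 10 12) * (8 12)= [7, 1, 14, 3, 16, 11, 9, 2, 6, 12, 15, 10, 8, 5, 4, 0, 13]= (0 7 2 14 4 16 13 5 11 10 15)(6 9 12 8)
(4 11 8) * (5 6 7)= (4 11 8)(5 6 7)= [0, 1, 2, 3, 11, 6, 7, 5, 4, 9, 10, 8]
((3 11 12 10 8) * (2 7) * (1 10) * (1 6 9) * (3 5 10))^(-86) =(1 6 11)(3 9 12)(5 10 8)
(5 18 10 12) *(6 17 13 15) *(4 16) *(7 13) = (4 16)(5 18 10 12)(6 17 7 13 15) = [0, 1, 2, 3, 16, 18, 17, 13, 8, 9, 12, 11, 5, 15, 14, 6, 4, 7, 10]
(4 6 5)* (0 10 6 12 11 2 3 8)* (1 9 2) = (0 10 6 5 4 12 11 1 9 2 3 8) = [10, 9, 3, 8, 12, 4, 5, 7, 0, 2, 6, 1, 11]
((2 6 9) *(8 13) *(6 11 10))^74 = ((2 11 10 6 9)(8 13))^74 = (13)(2 9 6 10 11)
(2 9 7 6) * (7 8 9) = (2 7 6)(8 9) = [0, 1, 7, 3, 4, 5, 2, 6, 9, 8]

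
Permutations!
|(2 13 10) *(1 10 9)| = |(1 10 2 13 9)| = 5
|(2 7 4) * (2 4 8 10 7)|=3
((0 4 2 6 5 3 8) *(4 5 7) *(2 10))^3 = (0 8 3 5)(2 4 6 10 7)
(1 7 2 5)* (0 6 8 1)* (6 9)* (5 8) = (0 9 6 5)(1 7 2 8) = [9, 7, 8, 3, 4, 0, 5, 2, 1, 6]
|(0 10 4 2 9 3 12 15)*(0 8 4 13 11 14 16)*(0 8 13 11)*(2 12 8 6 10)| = 45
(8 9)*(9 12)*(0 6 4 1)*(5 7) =(0 6 4 1)(5 7)(8 12 9) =[6, 0, 2, 3, 1, 7, 4, 5, 12, 8, 10, 11, 9]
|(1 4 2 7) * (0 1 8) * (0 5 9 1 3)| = 14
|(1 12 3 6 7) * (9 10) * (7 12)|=6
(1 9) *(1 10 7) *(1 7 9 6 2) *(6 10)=[0, 10, 1, 3, 4, 5, 2, 7, 8, 6, 9]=(1 10 9 6 2)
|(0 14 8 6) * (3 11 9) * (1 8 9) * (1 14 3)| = |(0 3 11 14 9 1 8 6)| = 8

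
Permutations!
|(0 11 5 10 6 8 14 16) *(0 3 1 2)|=|(0 11 5 10 6 8 14 16 3 1 2)|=11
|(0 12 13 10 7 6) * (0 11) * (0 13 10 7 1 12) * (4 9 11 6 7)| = |(1 12 10)(4 9 11 13)| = 12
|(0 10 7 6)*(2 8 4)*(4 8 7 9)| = |(0 10 9 4 2 7 6)| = 7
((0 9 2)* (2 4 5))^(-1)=(0 2 5 4 9)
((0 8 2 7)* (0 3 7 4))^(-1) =((0 8 2 4)(3 7))^(-1) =(0 4 2 8)(3 7)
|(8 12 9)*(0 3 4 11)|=|(0 3 4 11)(8 12 9)|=12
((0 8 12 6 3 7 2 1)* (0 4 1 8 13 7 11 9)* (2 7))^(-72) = ((0 13 2 8 12 6 3 11 9)(1 4))^(-72) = (13)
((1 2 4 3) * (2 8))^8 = (1 4 8 3 2)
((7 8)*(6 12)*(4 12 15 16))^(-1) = (4 16 15 6 12)(7 8)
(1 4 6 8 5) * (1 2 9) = (1 4 6 8 5 2 9) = [0, 4, 9, 3, 6, 2, 8, 7, 5, 1]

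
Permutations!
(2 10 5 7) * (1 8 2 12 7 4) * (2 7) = [0, 8, 10, 3, 1, 4, 6, 12, 7, 9, 5, 11, 2] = (1 8 7 12 2 10 5 4)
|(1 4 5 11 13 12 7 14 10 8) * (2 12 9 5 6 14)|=|(1 4 6 14 10 8)(2 12 7)(5 11 13 9)|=12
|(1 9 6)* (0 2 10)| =|(0 2 10)(1 9 6)| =3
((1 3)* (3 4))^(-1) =(1 3 4)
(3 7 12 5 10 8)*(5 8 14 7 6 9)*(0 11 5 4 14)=(0 11 5 10)(3 6 9 4 14 7 12 8)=[11, 1, 2, 6, 14, 10, 9, 12, 3, 4, 0, 5, 8, 13, 7]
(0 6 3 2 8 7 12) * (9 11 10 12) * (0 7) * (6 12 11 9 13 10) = [12, 1, 8, 2, 4, 5, 3, 13, 0, 9, 11, 6, 7, 10] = (0 12 7 13 10 11 6 3 2 8)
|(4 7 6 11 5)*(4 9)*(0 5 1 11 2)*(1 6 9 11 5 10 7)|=|(0 10 7 9 4 1 5 11 6 2)|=10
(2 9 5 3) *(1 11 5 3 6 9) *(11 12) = [0, 12, 1, 2, 4, 6, 9, 7, 8, 3, 10, 5, 11] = (1 12 11 5 6 9 3 2)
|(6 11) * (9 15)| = |(6 11)(9 15)| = 2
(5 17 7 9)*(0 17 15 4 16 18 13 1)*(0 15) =(0 17 7 9 5)(1 15 4 16 18 13) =[17, 15, 2, 3, 16, 0, 6, 9, 8, 5, 10, 11, 12, 1, 14, 4, 18, 7, 13]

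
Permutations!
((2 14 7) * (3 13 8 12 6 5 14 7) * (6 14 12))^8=(3 13 8 6 5 12 14)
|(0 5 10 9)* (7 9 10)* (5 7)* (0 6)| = 4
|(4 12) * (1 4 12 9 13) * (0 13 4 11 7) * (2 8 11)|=14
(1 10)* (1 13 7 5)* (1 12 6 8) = (1 10 13 7 5 12 6 8) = [0, 10, 2, 3, 4, 12, 8, 5, 1, 9, 13, 11, 6, 7]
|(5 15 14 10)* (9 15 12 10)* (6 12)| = |(5 6 12 10)(9 15 14)| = 12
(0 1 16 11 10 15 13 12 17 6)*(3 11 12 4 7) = (0 1 16 12 17 6)(3 11 10 15 13 4 7) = [1, 16, 2, 11, 7, 5, 0, 3, 8, 9, 15, 10, 17, 4, 14, 13, 12, 6]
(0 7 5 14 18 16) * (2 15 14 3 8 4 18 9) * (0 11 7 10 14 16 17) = (0 10 14 9 2 15 16 11 7 5 3 8 4 18 17) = [10, 1, 15, 8, 18, 3, 6, 5, 4, 2, 14, 7, 12, 13, 9, 16, 11, 0, 17]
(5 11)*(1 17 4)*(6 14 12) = (1 17 4)(5 11)(6 14 12) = [0, 17, 2, 3, 1, 11, 14, 7, 8, 9, 10, 5, 6, 13, 12, 15, 16, 4]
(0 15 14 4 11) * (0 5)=(0 15 14 4 11 5)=[15, 1, 2, 3, 11, 0, 6, 7, 8, 9, 10, 5, 12, 13, 4, 14]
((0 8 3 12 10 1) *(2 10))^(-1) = (0 1 10 2 12 3 8)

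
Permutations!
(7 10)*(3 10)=(3 10 7)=[0, 1, 2, 10, 4, 5, 6, 3, 8, 9, 7]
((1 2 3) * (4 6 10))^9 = ((1 2 3)(4 6 10))^9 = (10)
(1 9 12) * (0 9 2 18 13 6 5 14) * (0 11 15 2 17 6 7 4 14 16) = (0 9 12 1 17 6 5 16)(2 18 13 7 4 14 11 15) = [9, 17, 18, 3, 14, 16, 5, 4, 8, 12, 10, 15, 1, 7, 11, 2, 0, 6, 13]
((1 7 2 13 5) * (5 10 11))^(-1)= (1 5 11 10 13 2 7)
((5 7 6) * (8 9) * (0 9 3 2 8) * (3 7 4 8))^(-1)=((0 9)(2 3)(4 8 7 6 5))^(-1)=(0 9)(2 3)(4 5 6 7 8)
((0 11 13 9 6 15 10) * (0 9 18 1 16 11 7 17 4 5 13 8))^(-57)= ((0 7 17 4 5 13 18 1 16 11 8)(6 15 10 9))^(-57)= (0 11 1 13 4 7 8 16 18 5 17)(6 9 10 15)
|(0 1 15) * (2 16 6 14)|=12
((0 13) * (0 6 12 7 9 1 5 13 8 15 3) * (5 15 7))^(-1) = ((0 8 7 9 1 15 3)(5 13 6 12))^(-1) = (0 3 15 1 9 7 8)(5 12 6 13)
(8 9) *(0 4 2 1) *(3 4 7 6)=(0 7 6 3 4 2 1)(8 9)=[7, 0, 1, 4, 2, 5, 3, 6, 9, 8]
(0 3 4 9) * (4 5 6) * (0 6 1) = (0 3 5 1)(4 9 6) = [3, 0, 2, 5, 9, 1, 4, 7, 8, 6]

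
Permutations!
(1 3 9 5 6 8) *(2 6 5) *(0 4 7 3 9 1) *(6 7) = [4, 9, 7, 1, 6, 5, 8, 3, 0, 2] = (0 4 6 8)(1 9 2 7 3)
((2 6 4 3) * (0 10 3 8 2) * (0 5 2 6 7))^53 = (0 7 2 5 3 10)(4 6 8)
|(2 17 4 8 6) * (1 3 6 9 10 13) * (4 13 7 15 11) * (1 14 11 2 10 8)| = |(1 3 6 10 7 15 2 17 13 14 11 4)(8 9)| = 12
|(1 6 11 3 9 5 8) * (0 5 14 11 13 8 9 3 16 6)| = |(0 5 9 14 11 16 6 13 8 1)| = 10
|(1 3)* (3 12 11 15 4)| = |(1 12 11 15 4 3)| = 6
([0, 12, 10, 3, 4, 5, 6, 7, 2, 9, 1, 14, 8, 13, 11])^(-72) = (14)(1 2 12 10 8)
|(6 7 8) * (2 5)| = 6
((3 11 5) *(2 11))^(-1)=((2 11 5 3))^(-1)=(2 3 5 11)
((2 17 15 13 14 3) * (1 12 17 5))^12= (1 15 3)(2 12 13)(5 17 14)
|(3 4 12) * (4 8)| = |(3 8 4 12)| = 4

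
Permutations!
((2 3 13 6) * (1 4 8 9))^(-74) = (1 8)(2 13)(3 6)(4 9)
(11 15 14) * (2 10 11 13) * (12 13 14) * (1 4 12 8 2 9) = (1 4 12 13 9)(2 10 11 15 8) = [0, 4, 10, 3, 12, 5, 6, 7, 2, 1, 11, 15, 13, 9, 14, 8]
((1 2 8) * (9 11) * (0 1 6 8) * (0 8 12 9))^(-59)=((0 1 2 8 6 12 9 11))^(-59)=(0 12 2 11 6 1 9 8)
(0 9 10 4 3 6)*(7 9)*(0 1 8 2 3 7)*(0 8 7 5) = (0 8 2 3 6 1 7 9 10 4 5) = [8, 7, 3, 6, 5, 0, 1, 9, 2, 10, 4]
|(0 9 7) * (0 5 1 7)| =|(0 9)(1 7 5)| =6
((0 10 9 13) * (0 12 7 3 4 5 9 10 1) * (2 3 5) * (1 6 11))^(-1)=(0 1 11 6)(2 4 3)(5 7 12 13 9)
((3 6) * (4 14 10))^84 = (14)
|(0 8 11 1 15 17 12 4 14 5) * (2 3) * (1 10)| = |(0 8 11 10 1 15 17 12 4 14 5)(2 3)| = 22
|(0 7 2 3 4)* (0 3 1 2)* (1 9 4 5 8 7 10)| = |(0 10 1 2 9 4 3 5 8 7)| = 10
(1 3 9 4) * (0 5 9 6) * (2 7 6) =(0 5 9 4 1 3 2 7 6) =[5, 3, 7, 2, 1, 9, 0, 6, 8, 4]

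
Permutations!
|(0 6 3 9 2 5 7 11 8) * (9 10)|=10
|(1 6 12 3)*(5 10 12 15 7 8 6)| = |(1 5 10 12 3)(6 15 7 8)| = 20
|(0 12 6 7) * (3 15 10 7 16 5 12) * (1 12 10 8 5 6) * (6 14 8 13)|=|(0 3 15 13 6 16 14 8 5 10 7)(1 12)|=22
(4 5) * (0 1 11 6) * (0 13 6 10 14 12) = [1, 11, 2, 3, 5, 4, 13, 7, 8, 9, 14, 10, 0, 6, 12] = (0 1 11 10 14 12)(4 5)(6 13)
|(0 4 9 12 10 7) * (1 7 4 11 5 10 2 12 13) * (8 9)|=10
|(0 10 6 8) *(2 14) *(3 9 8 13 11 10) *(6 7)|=20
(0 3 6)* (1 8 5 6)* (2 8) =(0 3 1 2 8 5 6) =[3, 2, 8, 1, 4, 6, 0, 7, 5]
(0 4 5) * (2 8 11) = (0 4 5)(2 8 11) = [4, 1, 8, 3, 5, 0, 6, 7, 11, 9, 10, 2]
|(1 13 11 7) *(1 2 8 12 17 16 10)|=10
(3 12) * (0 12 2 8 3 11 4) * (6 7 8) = (0 12 11 4)(2 6 7 8 3) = [12, 1, 6, 2, 0, 5, 7, 8, 3, 9, 10, 4, 11]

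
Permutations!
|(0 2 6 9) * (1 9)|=|(0 2 6 1 9)|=5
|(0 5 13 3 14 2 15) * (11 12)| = 14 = |(0 5 13 3 14 2 15)(11 12)|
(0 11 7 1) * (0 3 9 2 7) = (0 11)(1 3 9 2 7) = [11, 3, 7, 9, 4, 5, 6, 1, 8, 2, 10, 0]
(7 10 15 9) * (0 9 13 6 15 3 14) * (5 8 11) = (0 9 7 10 3 14)(5 8 11)(6 15 13) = [9, 1, 2, 14, 4, 8, 15, 10, 11, 7, 3, 5, 12, 6, 0, 13]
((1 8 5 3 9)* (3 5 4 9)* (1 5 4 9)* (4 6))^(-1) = (1 4 6 5 9 8)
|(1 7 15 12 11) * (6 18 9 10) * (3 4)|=|(1 7 15 12 11)(3 4)(6 18 9 10)|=20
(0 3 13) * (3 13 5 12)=(0 13)(3 5 12)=[13, 1, 2, 5, 4, 12, 6, 7, 8, 9, 10, 11, 3, 0]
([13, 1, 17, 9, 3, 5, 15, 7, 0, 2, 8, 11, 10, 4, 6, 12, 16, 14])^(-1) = [8, 1, 9, 4, 13, 5, 14, 7, 10, 3, 12, 11, 15, 0, 17, 6, 16, 2]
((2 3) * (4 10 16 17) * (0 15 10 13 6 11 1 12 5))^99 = ((0 15 10 16 17 4 13 6 11 1 12 5)(2 3))^99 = (0 16 13 1)(2 3)(4 11 5 10)(6 12 15 17)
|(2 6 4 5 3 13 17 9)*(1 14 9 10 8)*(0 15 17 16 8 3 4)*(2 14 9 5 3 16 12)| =|(0 15 17 10 16 8 1 9 14 5 4 3 13 12 2 6)| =16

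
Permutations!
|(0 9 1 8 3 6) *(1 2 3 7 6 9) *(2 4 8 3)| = |(0 1 3 9 4 8 7 6)| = 8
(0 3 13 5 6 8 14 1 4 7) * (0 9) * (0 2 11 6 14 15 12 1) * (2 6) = [3, 4, 11, 13, 7, 14, 8, 9, 15, 6, 10, 2, 1, 5, 0, 12] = (0 3 13 5 14)(1 4 7 9 6 8 15 12)(2 11)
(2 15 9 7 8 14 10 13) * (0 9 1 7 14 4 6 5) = [9, 7, 15, 3, 6, 0, 5, 8, 4, 14, 13, 11, 12, 2, 10, 1] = (0 9 14 10 13 2 15 1 7 8 4 6 5)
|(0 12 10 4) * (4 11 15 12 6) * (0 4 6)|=|(10 11 15 12)|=4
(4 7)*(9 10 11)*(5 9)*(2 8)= [0, 1, 8, 3, 7, 9, 6, 4, 2, 10, 11, 5]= (2 8)(4 7)(5 9 10 11)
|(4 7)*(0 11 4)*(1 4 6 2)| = 7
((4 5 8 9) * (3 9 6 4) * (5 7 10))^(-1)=(3 9)(4 6 8 5 10 7)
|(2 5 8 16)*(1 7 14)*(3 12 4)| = 12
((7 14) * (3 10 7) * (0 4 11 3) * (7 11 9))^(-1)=(0 14 7 9 4)(3 11 10)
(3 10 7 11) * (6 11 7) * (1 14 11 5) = (1 14 11 3 10 6 5) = [0, 14, 2, 10, 4, 1, 5, 7, 8, 9, 6, 3, 12, 13, 11]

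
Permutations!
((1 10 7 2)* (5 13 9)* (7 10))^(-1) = (1 2 7)(5 9 13)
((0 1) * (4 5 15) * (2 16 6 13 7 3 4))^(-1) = ((0 1)(2 16 6 13 7 3 4 5 15))^(-1) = (0 1)(2 15 5 4 3 7 13 6 16)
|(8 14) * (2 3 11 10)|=4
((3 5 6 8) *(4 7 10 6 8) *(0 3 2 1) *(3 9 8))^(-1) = (0 1 2 8 9)(3 5)(4 6 10 7)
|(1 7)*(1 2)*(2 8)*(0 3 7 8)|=3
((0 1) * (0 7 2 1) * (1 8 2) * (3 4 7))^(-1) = (1 7 4 3)(2 8)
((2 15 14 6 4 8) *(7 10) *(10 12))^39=((2 15 14 6 4 8)(7 12 10))^39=(2 6)(4 15)(8 14)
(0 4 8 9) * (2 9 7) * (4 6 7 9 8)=(0 6 7 2 8 9)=[6, 1, 8, 3, 4, 5, 7, 2, 9, 0]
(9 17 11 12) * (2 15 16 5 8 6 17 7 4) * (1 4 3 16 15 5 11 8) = (1 4 2 5)(3 16 11 12 9 7)(6 17 8) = [0, 4, 5, 16, 2, 1, 17, 3, 6, 7, 10, 12, 9, 13, 14, 15, 11, 8]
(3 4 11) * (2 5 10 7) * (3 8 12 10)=(2 5 3 4 11 8 12 10 7)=[0, 1, 5, 4, 11, 3, 6, 2, 12, 9, 7, 8, 10]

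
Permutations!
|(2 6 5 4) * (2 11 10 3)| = 7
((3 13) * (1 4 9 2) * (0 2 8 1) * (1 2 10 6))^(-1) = (0 2 8 9 4 1 6 10)(3 13)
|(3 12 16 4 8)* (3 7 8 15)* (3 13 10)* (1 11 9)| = 42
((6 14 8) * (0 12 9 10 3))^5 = (6 8 14)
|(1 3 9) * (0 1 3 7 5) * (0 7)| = |(0 1)(3 9)(5 7)| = 2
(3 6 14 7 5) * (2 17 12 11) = [0, 1, 17, 6, 4, 3, 14, 5, 8, 9, 10, 2, 11, 13, 7, 15, 16, 12] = (2 17 12 11)(3 6 14 7 5)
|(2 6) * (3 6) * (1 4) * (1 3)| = |(1 4 3 6 2)| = 5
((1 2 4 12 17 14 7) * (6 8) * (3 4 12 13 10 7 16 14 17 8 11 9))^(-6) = ((17)(1 2 12 8 6 11 9 3 4 13 10 7)(14 16))^(-6) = (17)(1 9)(2 3)(4 12)(6 10)(7 11)(8 13)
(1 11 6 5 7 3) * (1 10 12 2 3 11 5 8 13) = (1 5 7 11 6 8 13)(2 3 10 12) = [0, 5, 3, 10, 4, 7, 8, 11, 13, 9, 12, 6, 2, 1]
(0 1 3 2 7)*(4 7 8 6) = (0 1 3 2 8 6 4 7) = [1, 3, 8, 2, 7, 5, 4, 0, 6]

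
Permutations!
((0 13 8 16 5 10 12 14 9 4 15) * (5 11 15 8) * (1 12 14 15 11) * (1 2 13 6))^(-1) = (0 15 12 1 6)(2 16 8 4 9 14 10 5 13)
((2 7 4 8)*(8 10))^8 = (2 10 7 8 4)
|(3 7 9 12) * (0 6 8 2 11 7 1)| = 10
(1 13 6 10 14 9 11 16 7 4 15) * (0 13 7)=(0 13 6 10 14 9 11 16)(1 7 4 15)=[13, 7, 2, 3, 15, 5, 10, 4, 8, 11, 14, 16, 12, 6, 9, 1, 0]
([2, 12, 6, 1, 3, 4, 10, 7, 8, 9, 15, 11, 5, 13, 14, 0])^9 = [15, 3, 0, 4, 5, 12, 2, 7, 8, 9, 6, 11, 1, 13, 14, 10]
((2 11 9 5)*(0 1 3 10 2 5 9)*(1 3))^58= (0 2 3 11 10)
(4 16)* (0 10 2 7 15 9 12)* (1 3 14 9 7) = (0 10 2 1 3 14 9 12)(4 16)(7 15) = [10, 3, 1, 14, 16, 5, 6, 15, 8, 12, 2, 11, 0, 13, 9, 7, 4]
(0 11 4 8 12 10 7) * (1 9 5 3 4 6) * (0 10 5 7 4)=(0 11 6 1 9 7 10 4 8 12 5 3)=[11, 9, 2, 0, 8, 3, 1, 10, 12, 7, 4, 6, 5]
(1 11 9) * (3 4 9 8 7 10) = [0, 11, 2, 4, 9, 5, 6, 10, 7, 1, 3, 8] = (1 11 8 7 10 3 4 9)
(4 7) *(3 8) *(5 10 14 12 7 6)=(3 8)(4 6 5 10 14 12 7)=[0, 1, 2, 8, 6, 10, 5, 4, 3, 9, 14, 11, 7, 13, 12]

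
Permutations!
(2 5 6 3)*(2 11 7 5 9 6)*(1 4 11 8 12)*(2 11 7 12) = [0, 4, 9, 8, 7, 11, 3, 5, 2, 6, 10, 12, 1] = (1 4 7 5 11 12)(2 9 6 3 8)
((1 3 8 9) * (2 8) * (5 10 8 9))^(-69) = (10)(1 9 2 3)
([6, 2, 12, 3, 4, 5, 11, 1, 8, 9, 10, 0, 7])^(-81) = [0, 7, 1, 3, 4, 5, 6, 12, 8, 9, 10, 11, 2]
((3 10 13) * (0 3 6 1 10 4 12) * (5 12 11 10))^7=(0 1 10 3 5 13 4 12 6 11)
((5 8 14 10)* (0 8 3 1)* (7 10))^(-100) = (0 10)(1 7)(3 14)(5 8)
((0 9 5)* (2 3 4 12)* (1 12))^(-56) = (0 9 5)(1 4 3 2 12)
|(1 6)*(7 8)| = 2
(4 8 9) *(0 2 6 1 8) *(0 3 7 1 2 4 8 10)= (0 4 3 7 1 10)(2 6)(8 9)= [4, 10, 6, 7, 3, 5, 2, 1, 9, 8, 0]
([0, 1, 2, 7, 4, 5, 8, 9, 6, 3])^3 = [0, 1, 2, 3, 4, 5, 8, 7, 6, 9]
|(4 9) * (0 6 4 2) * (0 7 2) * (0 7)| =6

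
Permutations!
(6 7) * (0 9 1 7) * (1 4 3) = (0 9 4 3 1 7 6) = [9, 7, 2, 1, 3, 5, 0, 6, 8, 4]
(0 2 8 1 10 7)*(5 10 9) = [2, 9, 8, 3, 4, 10, 6, 0, 1, 5, 7] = (0 2 8 1 9 5 10 7)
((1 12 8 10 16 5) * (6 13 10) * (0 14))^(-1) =(0 14)(1 5 16 10 13 6 8 12)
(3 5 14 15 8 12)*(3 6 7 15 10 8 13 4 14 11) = (3 5 11)(4 14 10 8 12 6 7 15 13) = [0, 1, 2, 5, 14, 11, 7, 15, 12, 9, 8, 3, 6, 4, 10, 13]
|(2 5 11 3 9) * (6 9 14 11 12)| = 15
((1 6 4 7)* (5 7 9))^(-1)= ((1 6 4 9 5 7))^(-1)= (1 7 5 9 4 6)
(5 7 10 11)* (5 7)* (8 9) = (7 10 11)(8 9) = [0, 1, 2, 3, 4, 5, 6, 10, 9, 8, 11, 7]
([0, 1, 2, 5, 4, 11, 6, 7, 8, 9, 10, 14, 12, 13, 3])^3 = (3 14 11 5)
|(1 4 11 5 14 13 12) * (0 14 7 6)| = |(0 14 13 12 1 4 11 5 7 6)| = 10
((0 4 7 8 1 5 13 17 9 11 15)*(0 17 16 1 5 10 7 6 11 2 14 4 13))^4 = ((0 13 16 1 10 7 8 5)(2 14 4 6 11 15 17 9))^4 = (0 10)(1 5)(2 11)(4 17)(6 9)(7 13)(8 16)(14 15)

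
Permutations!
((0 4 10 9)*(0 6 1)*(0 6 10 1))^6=(10)(0 1)(4 6)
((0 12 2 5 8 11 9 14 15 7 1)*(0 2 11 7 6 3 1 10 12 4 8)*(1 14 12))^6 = (0 2 10 8)(1 7 4 5)(3 15)(6 14)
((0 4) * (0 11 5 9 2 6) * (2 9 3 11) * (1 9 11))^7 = ((0 4 2 6)(1 9 11 5 3))^7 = (0 6 2 4)(1 11 3 9 5)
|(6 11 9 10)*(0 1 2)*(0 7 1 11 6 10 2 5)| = 7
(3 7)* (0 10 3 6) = [10, 1, 2, 7, 4, 5, 0, 6, 8, 9, 3] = (0 10 3 7 6)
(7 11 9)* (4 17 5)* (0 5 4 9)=(0 5 9 7 11)(4 17)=[5, 1, 2, 3, 17, 9, 6, 11, 8, 7, 10, 0, 12, 13, 14, 15, 16, 4]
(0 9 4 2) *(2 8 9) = (0 2)(4 8 9) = [2, 1, 0, 3, 8, 5, 6, 7, 9, 4]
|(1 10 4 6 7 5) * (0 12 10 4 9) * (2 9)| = 5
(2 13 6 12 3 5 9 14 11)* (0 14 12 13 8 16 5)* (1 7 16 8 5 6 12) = [14, 7, 5, 0, 4, 9, 13, 16, 8, 1, 10, 2, 3, 12, 11, 15, 6] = (0 14 11 2 5 9 1 7 16 6 13 12 3)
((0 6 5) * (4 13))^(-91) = (0 5 6)(4 13)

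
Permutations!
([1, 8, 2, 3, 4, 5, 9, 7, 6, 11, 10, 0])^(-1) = [11, 0, 2, 3, 4, 5, 8, 7, 1, 6, 10, 9]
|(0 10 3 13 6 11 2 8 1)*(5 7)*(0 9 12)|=22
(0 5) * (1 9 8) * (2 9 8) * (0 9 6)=(0 5 9 2 6)(1 8)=[5, 8, 6, 3, 4, 9, 0, 7, 1, 2]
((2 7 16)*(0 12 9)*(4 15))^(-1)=(0 9 12)(2 16 7)(4 15)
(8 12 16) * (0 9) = (0 9)(8 12 16) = [9, 1, 2, 3, 4, 5, 6, 7, 12, 0, 10, 11, 16, 13, 14, 15, 8]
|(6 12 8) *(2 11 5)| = |(2 11 5)(6 12 8)| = 3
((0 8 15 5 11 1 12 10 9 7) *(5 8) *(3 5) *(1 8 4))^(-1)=(0 7 9 10 12 1 4 15 8 11 5 3)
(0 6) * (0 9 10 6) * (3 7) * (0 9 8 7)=(0 9 10 6 8 7 3)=[9, 1, 2, 0, 4, 5, 8, 3, 7, 10, 6]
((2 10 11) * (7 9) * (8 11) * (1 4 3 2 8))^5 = (7 9)(8 11)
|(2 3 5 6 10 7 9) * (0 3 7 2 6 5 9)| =7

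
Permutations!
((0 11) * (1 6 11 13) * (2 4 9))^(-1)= (0 11 6 1 13)(2 9 4)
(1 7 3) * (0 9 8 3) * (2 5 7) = (0 9 8 3 1 2 5 7) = [9, 2, 5, 1, 4, 7, 6, 0, 3, 8]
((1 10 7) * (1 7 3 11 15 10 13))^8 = ((1 13)(3 11 15 10))^8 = (15)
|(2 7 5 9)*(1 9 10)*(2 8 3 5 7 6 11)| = 6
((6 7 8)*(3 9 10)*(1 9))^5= ((1 9 10 3)(6 7 8))^5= (1 9 10 3)(6 8 7)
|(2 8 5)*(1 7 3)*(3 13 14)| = |(1 7 13 14 3)(2 8 5)| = 15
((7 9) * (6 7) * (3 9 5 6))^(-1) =(3 9)(5 7 6)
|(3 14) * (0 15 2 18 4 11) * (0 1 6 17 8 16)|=22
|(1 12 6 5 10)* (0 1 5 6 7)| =4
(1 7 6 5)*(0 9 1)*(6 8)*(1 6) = (0 9 6 5)(1 7 8) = [9, 7, 2, 3, 4, 0, 5, 8, 1, 6]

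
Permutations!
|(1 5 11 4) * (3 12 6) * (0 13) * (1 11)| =|(0 13)(1 5)(3 12 6)(4 11)| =6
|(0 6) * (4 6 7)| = |(0 7 4 6)| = 4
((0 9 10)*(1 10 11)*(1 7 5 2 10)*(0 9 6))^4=(2 7 9)(5 11 10)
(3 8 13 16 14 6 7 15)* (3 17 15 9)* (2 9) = (2 9 3 8 13 16 14 6 7)(15 17) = [0, 1, 9, 8, 4, 5, 7, 2, 13, 3, 10, 11, 12, 16, 6, 17, 14, 15]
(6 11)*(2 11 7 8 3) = (2 11 6 7 8 3) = [0, 1, 11, 2, 4, 5, 7, 8, 3, 9, 10, 6]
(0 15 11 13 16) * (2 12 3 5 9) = (0 15 11 13 16)(2 12 3 5 9) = [15, 1, 12, 5, 4, 9, 6, 7, 8, 2, 10, 13, 3, 16, 14, 11, 0]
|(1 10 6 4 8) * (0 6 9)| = 7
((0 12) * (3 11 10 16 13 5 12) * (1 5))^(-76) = (0 13 3 1 11 5 10 12 16)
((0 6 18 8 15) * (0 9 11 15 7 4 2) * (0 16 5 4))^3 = (0 8 6 7 18)(2 4 5 16)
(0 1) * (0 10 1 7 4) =[7, 10, 2, 3, 0, 5, 6, 4, 8, 9, 1] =(0 7 4)(1 10)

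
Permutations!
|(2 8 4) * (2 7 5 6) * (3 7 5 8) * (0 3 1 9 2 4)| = |(0 3 7 8)(1 9 2)(4 5 6)| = 12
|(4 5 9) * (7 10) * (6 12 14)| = 6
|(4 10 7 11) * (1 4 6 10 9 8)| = 4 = |(1 4 9 8)(6 10 7 11)|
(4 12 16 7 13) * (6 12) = [0, 1, 2, 3, 6, 5, 12, 13, 8, 9, 10, 11, 16, 4, 14, 15, 7] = (4 6 12 16 7 13)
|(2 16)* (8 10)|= 2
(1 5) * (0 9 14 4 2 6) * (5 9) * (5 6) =(0 6)(1 9 14 4 2 5) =[6, 9, 5, 3, 2, 1, 0, 7, 8, 14, 10, 11, 12, 13, 4]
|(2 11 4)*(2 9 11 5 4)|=|(2 5 4 9 11)|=5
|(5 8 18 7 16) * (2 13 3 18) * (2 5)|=6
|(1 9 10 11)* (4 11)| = 5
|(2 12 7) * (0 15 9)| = 3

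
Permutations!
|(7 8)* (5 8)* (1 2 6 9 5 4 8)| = 15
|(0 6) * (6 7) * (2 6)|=|(0 7 2 6)|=4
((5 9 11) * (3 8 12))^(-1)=(3 12 8)(5 11 9)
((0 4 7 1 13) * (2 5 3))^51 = (0 4 7 1 13)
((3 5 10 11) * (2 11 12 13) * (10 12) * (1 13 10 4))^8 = (1 4 10 12 5 3 11 2 13)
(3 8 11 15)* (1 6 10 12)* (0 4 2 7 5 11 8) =(0 4 2 7 5 11 15 3)(1 6 10 12) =[4, 6, 7, 0, 2, 11, 10, 5, 8, 9, 12, 15, 1, 13, 14, 3]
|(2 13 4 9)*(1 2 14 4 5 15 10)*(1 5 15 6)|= |(1 2 13 15 10 5 6)(4 9 14)|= 21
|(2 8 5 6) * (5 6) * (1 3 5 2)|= 6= |(1 3 5 2 8 6)|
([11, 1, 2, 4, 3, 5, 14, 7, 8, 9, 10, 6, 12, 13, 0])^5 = (0 11 6 14)(3 4)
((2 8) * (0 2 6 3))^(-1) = (0 3 6 8 2) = ((0 2 8 6 3))^(-1)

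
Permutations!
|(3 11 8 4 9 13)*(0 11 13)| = |(0 11 8 4 9)(3 13)| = 10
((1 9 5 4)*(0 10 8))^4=((0 10 8)(1 9 5 4))^4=(0 10 8)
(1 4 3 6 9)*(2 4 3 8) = [0, 3, 4, 6, 8, 5, 9, 7, 2, 1] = (1 3 6 9)(2 4 8)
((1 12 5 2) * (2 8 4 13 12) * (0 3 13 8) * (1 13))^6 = ((0 3 1 2 13 12 5)(4 8))^6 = (0 5 12 13 2 1 3)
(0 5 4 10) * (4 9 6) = (0 5 9 6 4 10) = [5, 1, 2, 3, 10, 9, 4, 7, 8, 6, 0]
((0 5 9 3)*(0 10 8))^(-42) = (10)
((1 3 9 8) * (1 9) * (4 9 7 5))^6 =((1 3)(4 9 8 7 5))^6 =(4 9 8 7 5)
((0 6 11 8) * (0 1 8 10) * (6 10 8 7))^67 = ((0 10)(1 7 6 11 8))^67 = (0 10)(1 6 8 7 11)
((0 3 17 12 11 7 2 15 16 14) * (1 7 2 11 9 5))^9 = (0 2 5 3 15 1 17 16 7 12 14 11 9)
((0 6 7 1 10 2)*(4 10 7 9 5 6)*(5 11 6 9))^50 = ((0 4 10 2)(1 7)(5 9 11 6))^50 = (0 10)(2 4)(5 11)(6 9)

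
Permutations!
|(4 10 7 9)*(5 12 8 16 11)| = |(4 10 7 9)(5 12 8 16 11)| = 20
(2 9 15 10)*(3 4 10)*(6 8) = (2 9 15 3 4 10)(6 8) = [0, 1, 9, 4, 10, 5, 8, 7, 6, 15, 2, 11, 12, 13, 14, 3]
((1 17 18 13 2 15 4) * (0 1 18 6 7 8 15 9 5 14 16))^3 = (0 6 15 13 5)(1 7 4 2 14)(8 18 9 16 17)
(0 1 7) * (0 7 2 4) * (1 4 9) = [4, 2, 9, 3, 0, 5, 6, 7, 8, 1] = (0 4)(1 2 9)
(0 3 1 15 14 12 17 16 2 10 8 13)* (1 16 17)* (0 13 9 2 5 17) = (0 3 16 5 17)(1 15 14 12)(2 10 8 9) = [3, 15, 10, 16, 4, 17, 6, 7, 9, 2, 8, 11, 1, 13, 12, 14, 5, 0]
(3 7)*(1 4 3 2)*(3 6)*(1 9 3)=[0, 4, 9, 7, 6, 5, 1, 2, 8, 3]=(1 4 6)(2 9 3 7)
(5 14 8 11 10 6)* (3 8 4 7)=(3 8 11 10 6 5 14 4 7)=[0, 1, 2, 8, 7, 14, 5, 3, 11, 9, 6, 10, 12, 13, 4]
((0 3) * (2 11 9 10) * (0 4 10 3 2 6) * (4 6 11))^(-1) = (0 6 3 9 11 10 4 2)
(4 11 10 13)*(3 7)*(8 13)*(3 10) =(3 7 10 8 13 4 11) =[0, 1, 2, 7, 11, 5, 6, 10, 13, 9, 8, 3, 12, 4]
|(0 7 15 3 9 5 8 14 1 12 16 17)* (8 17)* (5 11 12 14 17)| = |(0 7 15 3 9 11 12 16 8 17)(1 14)| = 10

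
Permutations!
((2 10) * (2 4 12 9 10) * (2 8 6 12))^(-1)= (2 4 10 9 12 6 8)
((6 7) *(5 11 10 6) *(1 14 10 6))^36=((1 14 10)(5 11 6 7))^36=(14)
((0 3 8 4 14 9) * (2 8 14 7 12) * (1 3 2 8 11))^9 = ((0 2 11 1 3 14 9)(4 7 12 8))^9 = (0 11 3 9 2 1 14)(4 7 12 8)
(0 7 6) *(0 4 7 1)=(0 1)(4 7 6)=[1, 0, 2, 3, 7, 5, 4, 6]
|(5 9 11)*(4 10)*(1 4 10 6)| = 3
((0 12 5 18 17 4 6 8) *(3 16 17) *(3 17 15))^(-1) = ((0 12 5 18 17 4 6 8)(3 16 15))^(-1) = (0 8 6 4 17 18 5 12)(3 15 16)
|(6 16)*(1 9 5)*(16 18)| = |(1 9 5)(6 18 16)| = 3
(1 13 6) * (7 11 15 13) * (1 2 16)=(1 7 11 15 13 6 2 16)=[0, 7, 16, 3, 4, 5, 2, 11, 8, 9, 10, 15, 12, 6, 14, 13, 1]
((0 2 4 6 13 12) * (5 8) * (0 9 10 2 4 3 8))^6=((0 4 6 13 12 9 10 2 3 8 5))^6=(0 10 4 2 6 3 13 8 12 5 9)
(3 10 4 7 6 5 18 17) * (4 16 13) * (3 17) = [0, 1, 2, 10, 7, 18, 5, 6, 8, 9, 16, 11, 12, 4, 14, 15, 13, 17, 3] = (3 10 16 13 4 7 6 5 18)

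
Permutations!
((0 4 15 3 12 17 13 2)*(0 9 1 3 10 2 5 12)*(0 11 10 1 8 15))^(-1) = ((0 4)(1 3 11 10 2 9 8 15)(5 12 17 13))^(-1) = (0 4)(1 15 8 9 2 10 11 3)(5 13 17 12)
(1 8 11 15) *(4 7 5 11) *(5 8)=(1 5 11 15)(4 7 8)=[0, 5, 2, 3, 7, 11, 6, 8, 4, 9, 10, 15, 12, 13, 14, 1]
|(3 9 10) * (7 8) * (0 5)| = |(0 5)(3 9 10)(7 8)| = 6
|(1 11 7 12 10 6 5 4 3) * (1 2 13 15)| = |(1 11 7 12 10 6 5 4 3 2 13 15)| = 12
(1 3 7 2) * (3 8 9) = (1 8 9 3 7 2) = [0, 8, 1, 7, 4, 5, 6, 2, 9, 3]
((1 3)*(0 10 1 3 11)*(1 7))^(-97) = (0 1 10 11 7)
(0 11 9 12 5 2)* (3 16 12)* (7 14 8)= (0 11 9 3 16 12 5 2)(7 14 8)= [11, 1, 0, 16, 4, 2, 6, 14, 7, 3, 10, 9, 5, 13, 8, 15, 12]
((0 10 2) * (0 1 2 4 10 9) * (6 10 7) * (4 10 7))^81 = ((10)(0 9)(1 2)(6 7))^81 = (10)(0 9)(1 2)(6 7)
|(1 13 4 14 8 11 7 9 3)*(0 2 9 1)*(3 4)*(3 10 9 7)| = 12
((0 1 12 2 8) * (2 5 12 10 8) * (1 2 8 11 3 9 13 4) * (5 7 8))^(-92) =(0 7 5)(1 4 13 9 3 11 10)(2 8 12)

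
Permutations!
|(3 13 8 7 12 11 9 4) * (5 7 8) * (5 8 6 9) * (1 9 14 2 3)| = |(1 9 4)(2 3 13 8 6 14)(5 7 12 11)| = 12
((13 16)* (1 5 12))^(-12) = ((1 5 12)(13 16))^(-12) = (16)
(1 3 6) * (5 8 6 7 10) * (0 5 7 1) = (0 5 8 6)(1 3)(7 10) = [5, 3, 2, 1, 4, 8, 0, 10, 6, 9, 7]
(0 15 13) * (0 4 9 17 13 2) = (0 15 2)(4 9 17 13) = [15, 1, 0, 3, 9, 5, 6, 7, 8, 17, 10, 11, 12, 4, 14, 2, 16, 13]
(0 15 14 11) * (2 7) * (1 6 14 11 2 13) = (0 15 11)(1 6 14 2 7 13) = [15, 6, 7, 3, 4, 5, 14, 13, 8, 9, 10, 0, 12, 1, 2, 11]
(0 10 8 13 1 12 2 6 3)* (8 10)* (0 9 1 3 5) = [8, 12, 6, 9, 4, 0, 5, 7, 13, 1, 10, 11, 2, 3] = (0 8 13 3 9 1 12 2 6 5)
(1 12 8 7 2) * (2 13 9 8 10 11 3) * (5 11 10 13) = (1 12 13 9 8 7 5 11 3 2) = [0, 12, 1, 2, 4, 11, 6, 5, 7, 8, 10, 3, 13, 9]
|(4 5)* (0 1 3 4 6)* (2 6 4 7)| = |(0 1 3 7 2 6)(4 5)| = 6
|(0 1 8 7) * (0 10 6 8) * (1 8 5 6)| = |(0 8 7 10 1)(5 6)| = 10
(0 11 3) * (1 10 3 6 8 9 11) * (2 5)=(0 1 10 3)(2 5)(6 8 9 11)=[1, 10, 5, 0, 4, 2, 8, 7, 9, 11, 3, 6]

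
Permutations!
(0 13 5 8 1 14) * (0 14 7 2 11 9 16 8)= (0 13 5)(1 7 2 11 9 16 8)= [13, 7, 11, 3, 4, 0, 6, 2, 1, 16, 10, 9, 12, 5, 14, 15, 8]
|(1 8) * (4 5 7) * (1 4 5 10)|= |(1 8 4 10)(5 7)|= 4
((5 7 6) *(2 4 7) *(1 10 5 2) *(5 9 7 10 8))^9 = (2 9)(4 7)(6 10)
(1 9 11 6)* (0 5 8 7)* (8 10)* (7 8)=(0 5 10 7)(1 9 11 6)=[5, 9, 2, 3, 4, 10, 1, 0, 8, 11, 7, 6]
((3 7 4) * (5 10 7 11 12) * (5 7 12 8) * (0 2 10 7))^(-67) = ((0 2 10 12)(3 11 8 5 7 4))^(-67) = (0 2 10 12)(3 4 7 5 8 11)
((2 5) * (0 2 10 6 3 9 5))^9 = ((0 2)(3 9 5 10 6))^9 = (0 2)(3 6 10 5 9)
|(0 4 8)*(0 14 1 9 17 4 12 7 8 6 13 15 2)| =13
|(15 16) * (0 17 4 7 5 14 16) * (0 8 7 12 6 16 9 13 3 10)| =15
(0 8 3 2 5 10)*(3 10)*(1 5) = [8, 5, 1, 2, 4, 3, 6, 7, 10, 9, 0] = (0 8 10)(1 5 3 2)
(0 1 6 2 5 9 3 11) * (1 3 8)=(0 3 11)(1 6 2 5 9 8)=[3, 6, 5, 11, 4, 9, 2, 7, 1, 8, 10, 0]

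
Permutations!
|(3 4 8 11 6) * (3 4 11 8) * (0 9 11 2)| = 7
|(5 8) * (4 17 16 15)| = 4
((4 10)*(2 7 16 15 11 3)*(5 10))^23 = ((2 7 16 15 11 3)(4 5 10))^23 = (2 3 11 15 16 7)(4 10 5)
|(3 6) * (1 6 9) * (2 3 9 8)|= 3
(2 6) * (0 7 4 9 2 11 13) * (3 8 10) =[7, 1, 6, 8, 9, 5, 11, 4, 10, 2, 3, 13, 12, 0] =(0 7 4 9 2 6 11 13)(3 8 10)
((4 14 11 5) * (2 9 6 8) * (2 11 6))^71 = (2 9)(4 5 11 8 6 14)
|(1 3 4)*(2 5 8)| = 3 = |(1 3 4)(2 5 8)|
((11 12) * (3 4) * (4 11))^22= ((3 11 12 4))^22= (3 12)(4 11)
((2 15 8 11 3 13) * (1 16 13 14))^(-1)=(1 14 3 11 8 15 2 13 16)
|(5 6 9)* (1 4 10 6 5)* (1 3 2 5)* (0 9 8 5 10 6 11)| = |(0 9 3 2 10 11)(1 4 6 8 5)| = 30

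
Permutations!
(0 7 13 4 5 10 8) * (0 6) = [7, 1, 2, 3, 5, 10, 0, 13, 6, 9, 8, 11, 12, 4] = (0 7 13 4 5 10 8 6)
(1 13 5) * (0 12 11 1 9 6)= (0 12 11 1 13 5 9 6)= [12, 13, 2, 3, 4, 9, 0, 7, 8, 6, 10, 1, 11, 5]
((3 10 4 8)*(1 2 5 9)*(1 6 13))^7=((1 2 5 9 6 13)(3 10 4 8))^7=(1 2 5 9 6 13)(3 8 4 10)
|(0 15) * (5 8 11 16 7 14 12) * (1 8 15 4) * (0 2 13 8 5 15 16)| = 13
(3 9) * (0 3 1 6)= [3, 6, 2, 9, 4, 5, 0, 7, 8, 1]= (0 3 9 1 6)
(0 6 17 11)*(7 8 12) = (0 6 17 11)(7 8 12) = [6, 1, 2, 3, 4, 5, 17, 8, 12, 9, 10, 0, 7, 13, 14, 15, 16, 11]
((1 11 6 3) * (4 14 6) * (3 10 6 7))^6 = ((1 11 4 14 7 3)(6 10))^6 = (14)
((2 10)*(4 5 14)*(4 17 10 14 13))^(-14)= (2 17)(4 5 13)(10 14)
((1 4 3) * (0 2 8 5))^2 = ((0 2 8 5)(1 4 3))^2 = (0 8)(1 3 4)(2 5)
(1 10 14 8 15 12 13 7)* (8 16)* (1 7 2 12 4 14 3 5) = (1 10 3 5)(2 12 13)(4 14 16 8 15) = [0, 10, 12, 5, 14, 1, 6, 7, 15, 9, 3, 11, 13, 2, 16, 4, 8]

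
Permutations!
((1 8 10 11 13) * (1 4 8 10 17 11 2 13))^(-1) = ((1 10 2 13 4 8 17 11))^(-1) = (1 11 17 8 4 13 2 10)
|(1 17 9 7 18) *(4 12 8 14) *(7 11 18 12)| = |(1 17 9 11 18)(4 7 12 8 14)| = 5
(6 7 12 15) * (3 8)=(3 8)(6 7 12 15)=[0, 1, 2, 8, 4, 5, 7, 12, 3, 9, 10, 11, 15, 13, 14, 6]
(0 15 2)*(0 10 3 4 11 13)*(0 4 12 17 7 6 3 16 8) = (0 15 2 10 16 8)(3 12 17 7 6)(4 11 13) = [15, 1, 10, 12, 11, 5, 3, 6, 0, 9, 16, 13, 17, 4, 14, 2, 8, 7]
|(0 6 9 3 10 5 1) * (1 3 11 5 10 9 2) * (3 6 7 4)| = 10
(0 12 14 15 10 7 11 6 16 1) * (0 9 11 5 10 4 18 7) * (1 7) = (0 12 14 15 4 18 1 9 11 6 16 7 5 10) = [12, 9, 2, 3, 18, 10, 16, 5, 8, 11, 0, 6, 14, 13, 15, 4, 7, 17, 1]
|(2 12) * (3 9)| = |(2 12)(3 9)| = 2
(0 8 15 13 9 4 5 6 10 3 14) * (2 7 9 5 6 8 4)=(0 4 6 10 3 14)(2 7 9)(5 8 15 13)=[4, 1, 7, 14, 6, 8, 10, 9, 15, 2, 3, 11, 12, 5, 0, 13]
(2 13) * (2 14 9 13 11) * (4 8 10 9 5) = (2 11)(4 8 10 9 13 14 5) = [0, 1, 11, 3, 8, 4, 6, 7, 10, 13, 9, 2, 12, 14, 5]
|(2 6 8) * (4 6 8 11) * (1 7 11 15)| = |(1 7 11 4 6 15)(2 8)| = 6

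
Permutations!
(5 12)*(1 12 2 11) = [0, 12, 11, 3, 4, 2, 6, 7, 8, 9, 10, 1, 5] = (1 12 5 2 11)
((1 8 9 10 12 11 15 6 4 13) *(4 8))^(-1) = ((1 4 13)(6 8 9 10 12 11 15))^(-1) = (1 13 4)(6 15 11 12 10 9 8)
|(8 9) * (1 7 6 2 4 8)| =|(1 7 6 2 4 8 9)| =7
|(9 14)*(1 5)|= 2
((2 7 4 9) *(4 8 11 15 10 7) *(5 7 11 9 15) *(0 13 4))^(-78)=((0 13 4 15 10 11 5 7 8 9 2))^(-78)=(0 2 9 8 7 5 11 10 15 4 13)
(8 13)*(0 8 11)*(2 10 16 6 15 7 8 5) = (0 5 2 10 16 6 15 7 8 13 11) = [5, 1, 10, 3, 4, 2, 15, 8, 13, 9, 16, 0, 12, 11, 14, 7, 6]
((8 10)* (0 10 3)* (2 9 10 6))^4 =((0 6 2 9 10 8 3))^4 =(0 10 6 8 2 3 9)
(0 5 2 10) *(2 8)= [5, 1, 10, 3, 4, 8, 6, 7, 2, 9, 0]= (0 5 8 2 10)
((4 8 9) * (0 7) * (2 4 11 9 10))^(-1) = ((0 7)(2 4 8 10)(9 11))^(-1) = (0 7)(2 10 8 4)(9 11)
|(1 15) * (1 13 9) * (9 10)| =5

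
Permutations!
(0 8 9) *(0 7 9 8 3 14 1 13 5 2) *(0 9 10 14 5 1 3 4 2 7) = (0 4 2 9)(1 13)(3 5 7 10 14) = [4, 13, 9, 5, 2, 7, 6, 10, 8, 0, 14, 11, 12, 1, 3]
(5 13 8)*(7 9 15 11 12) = [0, 1, 2, 3, 4, 13, 6, 9, 5, 15, 10, 12, 7, 8, 14, 11] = (5 13 8)(7 9 15 11 12)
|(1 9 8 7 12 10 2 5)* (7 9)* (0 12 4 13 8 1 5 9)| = 10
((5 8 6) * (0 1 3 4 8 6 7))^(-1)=((0 1 3 4 8 7)(5 6))^(-1)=(0 7 8 4 3 1)(5 6)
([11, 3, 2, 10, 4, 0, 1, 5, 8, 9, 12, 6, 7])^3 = (0 1 12)(3 7 11)(5 6 10)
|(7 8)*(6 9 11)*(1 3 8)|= 12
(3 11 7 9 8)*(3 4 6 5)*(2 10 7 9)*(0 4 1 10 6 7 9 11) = [4, 10, 6, 0, 7, 3, 5, 2, 1, 8, 9, 11] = (11)(0 4 7 2 6 5 3)(1 10 9 8)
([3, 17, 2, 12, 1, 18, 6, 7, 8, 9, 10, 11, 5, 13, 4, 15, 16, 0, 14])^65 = [12, 0, 2, 5, 17, 14, 6, 7, 8, 9, 10, 11, 18, 13, 1, 15, 16, 3, 4]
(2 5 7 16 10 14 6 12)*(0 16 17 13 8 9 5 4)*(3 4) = (0 16 10 14 6 12 2 3 4)(5 7 17 13 8 9) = [16, 1, 3, 4, 0, 7, 12, 17, 9, 5, 14, 11, 2, 8, 6, 15, 10, 13]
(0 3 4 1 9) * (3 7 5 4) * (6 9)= (0 7 5 4 1 6 9)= [7, 6, 2, 3, 1, 4, 9, 5, 8, 0]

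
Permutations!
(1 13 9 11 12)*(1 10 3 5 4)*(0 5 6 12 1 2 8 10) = (0 5 4 2 8 10 3 6 12)(1 13 9 11) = [5, 13, 8, 6, 2, 4, 12, 7, 10, 11, 3, 1, 0, 9]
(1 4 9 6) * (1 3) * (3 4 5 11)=[0, 5, 2, 1, 9, 11, 4, 7, 8, 6, 10, 3]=(1 5 11 3)(4 9 6)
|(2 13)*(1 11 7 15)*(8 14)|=4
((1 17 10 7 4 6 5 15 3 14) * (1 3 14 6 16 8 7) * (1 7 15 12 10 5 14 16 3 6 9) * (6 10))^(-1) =((1 17 5 12 6 14 10 7 4 3 9)(8 15 16))^(-1) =(1 9 3 4 7 10 14 6 12 5 17)(8 16 15)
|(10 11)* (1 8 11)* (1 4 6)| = 6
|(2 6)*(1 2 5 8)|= 5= |(1 2 6 5 8)|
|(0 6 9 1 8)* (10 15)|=|(0 6 9 1 8)(10 15)|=10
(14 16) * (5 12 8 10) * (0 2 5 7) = (0 2 5 12 8 10 7)(14 16) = [2, 1, 5, 3, 4, 12, 6, 0, 10, 9, 7, 11, 8, 13, 16, 15, 14]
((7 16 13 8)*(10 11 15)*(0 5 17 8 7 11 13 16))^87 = (0 10 8)(5 13 11)(7 15 17)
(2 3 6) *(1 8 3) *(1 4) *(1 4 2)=[0, 8, 2, 6, 4, 5, 1, 7, 3]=(1 8 3 6)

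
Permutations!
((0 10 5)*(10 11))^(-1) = ((0 11 10 5))^(-1) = (0 5 10 11)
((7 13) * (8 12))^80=((7 13)(8 12))^80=(13)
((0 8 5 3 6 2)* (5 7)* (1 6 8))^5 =(0 1 6 2)(3 8 7 5)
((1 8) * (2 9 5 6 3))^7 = ((1 8)(2 9 5 6 3))^7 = (1 8)(2 5 3 9 6)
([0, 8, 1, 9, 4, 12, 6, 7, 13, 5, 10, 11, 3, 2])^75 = (1 2 13 8)(3 12 5 9)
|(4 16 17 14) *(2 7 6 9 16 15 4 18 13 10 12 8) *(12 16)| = |(2 7 6 9 12 8)(4 15)(10 16 17 14 18 13)| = 6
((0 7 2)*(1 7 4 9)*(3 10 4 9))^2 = ((0 9 1 7 2)(3 10 4))^2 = (0 1 2 9 7)(3 4 10)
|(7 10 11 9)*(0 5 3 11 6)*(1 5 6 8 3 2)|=6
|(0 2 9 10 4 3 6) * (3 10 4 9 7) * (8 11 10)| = 5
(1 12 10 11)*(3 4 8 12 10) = (1 10 11)(3 4 8 12) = [0, 10, 2, 4, 8, 5, 6, 7, 12, 9, 11, 1, 3]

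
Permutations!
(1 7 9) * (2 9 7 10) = (1 10 2 9) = [0, 10, 9, 3, 4, 5, 6, 7, 8, 1, 2]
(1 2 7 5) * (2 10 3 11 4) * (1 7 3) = (1 10)(2 3 11 4)(5 7) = [0, 10, 3, 11, 2, 7, 6, 5, 8, 9, 1, 4]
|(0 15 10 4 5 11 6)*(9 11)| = 8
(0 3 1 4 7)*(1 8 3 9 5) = (0 9 5 1 4 7)(3 8) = [9, 4, 2, 8, 7, 1, 6, 0, 3, 5]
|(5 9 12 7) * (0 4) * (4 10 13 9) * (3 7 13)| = 6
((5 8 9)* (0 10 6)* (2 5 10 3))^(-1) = ((0 3 2 5 8 9 10 6))^(-1) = (0 6 10 9 8 5 2 3)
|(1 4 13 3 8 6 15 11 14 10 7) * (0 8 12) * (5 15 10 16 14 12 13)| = 22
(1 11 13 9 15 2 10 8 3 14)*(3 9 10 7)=(1 11 13 10 8 9 15 2 7 3 14)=[0, 11, 7, 14, 4, 5, 6, 3, 9, 15, 8, 13, 12, 10, 1, 2]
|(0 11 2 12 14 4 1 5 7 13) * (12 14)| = |(0 11 2 14 4 1 5 7 13)| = 9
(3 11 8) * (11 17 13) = [0, 1, 2, 17, 4, 5, 6, 7, 3, 9, 10, 8, 12, 11, 14, 15, 16, 13] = (3 17 13 11 8)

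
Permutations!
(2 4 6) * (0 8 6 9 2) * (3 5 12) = (0 8 6)(2 4 9)(3 5 12) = [8, 1, 4, 5, 9, 12, 0, 7, 6, 2, 10, 11, 3]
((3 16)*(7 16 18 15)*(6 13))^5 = ((3 18 15 7 16)(6 13))^5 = (18)(6 13)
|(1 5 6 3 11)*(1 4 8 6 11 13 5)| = |(3 13 5 11 4 8 6)| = 7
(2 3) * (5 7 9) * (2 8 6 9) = (2 3 8 6 9 5 7) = [0, 1, 3, 8, 4, 7, 9, 2, 6, 5]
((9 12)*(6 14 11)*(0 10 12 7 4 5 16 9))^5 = (16)(0 12 10)(6 11 14)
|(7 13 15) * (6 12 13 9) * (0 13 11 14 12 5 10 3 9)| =|(0 13 15 7)(3 9 6 5 10)(11 14 12)| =60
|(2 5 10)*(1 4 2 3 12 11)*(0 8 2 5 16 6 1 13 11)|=|(0 8 2 16 6 1 4 5 10 3 12)(11 13)|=22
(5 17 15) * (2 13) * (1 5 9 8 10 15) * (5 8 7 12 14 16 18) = (1 8 10 15 9 7 12 14 16 18 5 17)(2 13) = [0, 8, 13, 3, 4, 17, 6, 12, 10, 7, 15, 11, 14, 2, 16, 9, 18, 1, 5]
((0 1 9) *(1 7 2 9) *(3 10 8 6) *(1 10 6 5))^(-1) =(0 9 2 7)(1 5 8 10)(3 6)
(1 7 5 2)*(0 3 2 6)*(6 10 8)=(0 3 2 1 7 5 10 8 6)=[3, 7, 1, 2, 4, 10, 0, 5, 6, 9, 8]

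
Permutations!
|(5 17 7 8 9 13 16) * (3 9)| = 8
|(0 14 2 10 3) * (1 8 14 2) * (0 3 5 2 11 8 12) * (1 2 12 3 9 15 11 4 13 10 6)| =|(0 4 13 10 5 12)(1 3 9 15 11 8 14 2 6)| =18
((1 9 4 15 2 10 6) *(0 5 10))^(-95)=(0 1 2 6 15 10 4 5 9)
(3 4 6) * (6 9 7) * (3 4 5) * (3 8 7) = [0, 1, 2, 5, 9, 8, 4, 6, 7, 3] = (3 5 8 7 6 4 9)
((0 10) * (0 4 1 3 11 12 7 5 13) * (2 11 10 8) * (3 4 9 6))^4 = (0 12)(2 5)(7 8)(11 13)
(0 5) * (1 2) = (0 5)(1 2) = [5, 2, 1, 3, 4, 0]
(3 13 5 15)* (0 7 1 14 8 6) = (0 7 1 14 8 6)(3 13 5 15) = [7, 14, 2, 13, 4, 15, 0, 1, 6, 9, 10, 11, 12, 5, 8, 3]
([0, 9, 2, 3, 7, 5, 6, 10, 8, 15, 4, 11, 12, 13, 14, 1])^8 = [0, 15, 2, 3, 10, 5, 6, 4, 8, 1, 7, 11, 12, 13, 14, 9]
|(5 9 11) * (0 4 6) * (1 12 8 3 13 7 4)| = |(0 1 12 8 3 13 7 4 6)(5 9 11)| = 9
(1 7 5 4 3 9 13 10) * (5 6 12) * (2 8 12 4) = (1 7 6 4 3 9 13 10)(2 8 12 5) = [0, 7, 8, 9, 3, 2, 4, 6, 12, 13, 1, 11, 5, 10]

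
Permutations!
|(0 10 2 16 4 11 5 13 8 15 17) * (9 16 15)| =35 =|(0 10 2 15 17)(4 11 5 13 8 9 16)|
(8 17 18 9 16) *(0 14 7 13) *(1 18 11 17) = (0 14 7 13)(1 18 9 16 8)(11 17) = [14, 18, 2, 3, 4, 5, 6, 13, 1, 16, 10, 17, 12, 0, 7, 15, 8, 11, 9]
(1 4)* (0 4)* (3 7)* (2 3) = [4, 0, 3, 7, 1, 5, 6, 2] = (0 4 1)(2 3 7)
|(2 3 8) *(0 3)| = |(0 3 8 2)| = 4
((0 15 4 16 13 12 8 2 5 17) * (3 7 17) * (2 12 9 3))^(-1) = (0 17 7 3 9 13 16 4 15)(2 5)(8 12)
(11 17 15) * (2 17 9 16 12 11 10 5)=(2 17 15 10 5)(9 16 12 11)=[0, 1, 17, 3, 4, 2, 6, 7, 8, 16, 5, 9, 11, 13, 14, 10, 12, 15]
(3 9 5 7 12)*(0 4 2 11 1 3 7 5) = [4, 3, 11, 9, 2, 5, 6, 12, 8, 0, 10, 1, 7] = (0 4 2 11 1 3 9)(7 12)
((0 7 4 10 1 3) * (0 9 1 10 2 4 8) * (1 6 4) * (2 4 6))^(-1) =((10)(0 7 8)(1 3 9 2))^(-1) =(10)(0 8 7)(1 2 9 3)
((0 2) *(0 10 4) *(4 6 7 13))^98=(13)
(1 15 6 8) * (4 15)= (1 4 15 6 8)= [0, 4, 2, 3, 15, 5, 8, 7, 1, 9, 10, 11, 12, 13, 14, 6]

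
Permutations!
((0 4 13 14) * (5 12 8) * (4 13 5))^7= (0 13 14)(4 8 12 5)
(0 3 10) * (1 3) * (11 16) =[1, 3, 2, 10, 4, 5, 6, 7, 8, 9, 0, 16, 12, 13, 14, 15, 11] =(0 1 3 10)(11 16)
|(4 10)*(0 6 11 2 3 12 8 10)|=|(0 6 11 2 3 12 8 10 4)|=9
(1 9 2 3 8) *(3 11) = (1 9 2 11 3 8) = [0, 9, 11, 8, 4, 5, 6, 7, 1, 2, 10, 3]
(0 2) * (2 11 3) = [11, 1, 0, 2, 4, 5, 6, 7, 8, 9, 10, 3] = (0 11 3 2)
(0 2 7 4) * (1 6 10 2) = [1, 6, 7, 3, 0, 5, 10, 4, 8, 9, 2] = (0 1 6 10 2 7 4)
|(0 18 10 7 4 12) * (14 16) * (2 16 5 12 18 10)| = 10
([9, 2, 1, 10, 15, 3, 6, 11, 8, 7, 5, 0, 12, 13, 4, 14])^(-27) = (15)(0 9 7 11)(1 2)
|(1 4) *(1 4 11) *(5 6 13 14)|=4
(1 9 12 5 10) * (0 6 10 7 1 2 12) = (0 6 10 2 12 5 7 1 9) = [6, 9, 12, 3, 4, 7, 10, 1, 8, 0, 2, 11, 5]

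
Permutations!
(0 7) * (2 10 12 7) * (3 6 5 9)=[2, 1, 10, 6, 4, 9, 5, 0, 8, 3, 12, 11, 7]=(0 2 10 12 7)(3 6 5 9)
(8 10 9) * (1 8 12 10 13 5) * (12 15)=(1 8 13 5)(9 15 12 10)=[0, 8, 2, 3, 4, 1, 6, 7, 13, 15, 9, 11, 10, 5, 14, 12]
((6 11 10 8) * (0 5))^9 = (0 5)(6 11 10 8)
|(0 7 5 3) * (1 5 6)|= |(0 7 6 1 5 3)|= 6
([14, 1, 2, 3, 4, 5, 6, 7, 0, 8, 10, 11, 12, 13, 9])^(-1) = [8, 1, 2, 3, 4, 5, 6, 7, 9, 14, 10, 11, 12, 13, 0]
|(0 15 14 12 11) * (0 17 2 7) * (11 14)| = 6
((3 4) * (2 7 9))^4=((2 7 9)(3 4))^4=(2 7 9)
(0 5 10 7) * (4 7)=[5, 1, 2, 3, 7, 10, 6, 0, 8, 9, 4]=(0 5 10 4 7)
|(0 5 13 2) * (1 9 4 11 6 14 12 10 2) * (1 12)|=|(0 5 13 12 10 2)(1 9 4 11 6 14)|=6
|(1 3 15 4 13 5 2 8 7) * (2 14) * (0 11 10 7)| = 13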